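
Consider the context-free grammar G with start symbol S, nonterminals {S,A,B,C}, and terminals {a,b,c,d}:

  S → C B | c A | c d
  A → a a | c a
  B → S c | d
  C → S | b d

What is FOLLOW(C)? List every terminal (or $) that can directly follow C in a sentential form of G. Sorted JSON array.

FIRST iteration:
[1]
  A via A→a a: +{a}
  A via A→c a: +{c}
  B via B→d: +{d}
  C via C→b d: +{b}
  S via S→C B: +{b}
  S via S→c A: +{c}
  FIRST(S)={b,c}  FIRST(A)={a,c}  FIRST(B)={d}  FIRST(C)={b}
[2]
  B via B→S c: +{b,c}
  C via C→S: +{c}
  FIRST(S)={b,c}  FIRST(A)={a,c}  FIRST(B)={b,c,d}  FIRST(C)={b,c}
[3] done
  FIRST(S)={b,c}  FIRST(A)={a,c}  FIRST(B)={b,c,d}  FIRST(C)={b,c}

FOLLOW sets:
seed FOLLOW(S) with $
pass 1:
  B→S c: FOLLOW(S) ⊇ FIRST(c) = {c}; new: +{c}
  S→C B: FOLLOW(C) ⊇ FIRST(B) = {b,c,d}; new: +{b,c,d}
  S→C B: FOLLOW(B) ⊇ FOLLOW(S) ⊇ {$,c}; new: +{$,c}
  S→c A: FOLLOW(A) ⊇ FOLLOW(S) ⊇ {$,c}; new: +{$,c}
  FOLLOW[S]={$,c}  FOLLOW[A]={$,c}  FOLLOW[B]={$,c}  FOLLOW[C]={b,c,d}
pass 2:
  C→S: FOLLOW(S) ⊇ FOLLOW(C) ⊇ {b,c,d}; new: +{b,d}
  S→C B: FOLLOW(B) ⊇ FOLLOW(S) ⊇ {$,b,c,d}; new: +{b,d}
  S→c A: FOLLOW(A) ⊇ FOLLOW(S) ⊇ {$,b,c,d}; new: +{b,d}
  FOLLOW[S]={$,b,c,d}  FOLLOW[A]={$,b,c,d}  FOLLOW[B]={$,b,c,d}  FOLLOW[C]={b,c,d}
pass 3: (no change)
  FOLLOW[S]={$,b,c,d}  FOLLOW[A]={$,b,c,d}  FOLLOW[B]={$,b,c,d}  FOLLOW[C]={b,c,d}

FOLLOW(C) = ["b", "c", "d"]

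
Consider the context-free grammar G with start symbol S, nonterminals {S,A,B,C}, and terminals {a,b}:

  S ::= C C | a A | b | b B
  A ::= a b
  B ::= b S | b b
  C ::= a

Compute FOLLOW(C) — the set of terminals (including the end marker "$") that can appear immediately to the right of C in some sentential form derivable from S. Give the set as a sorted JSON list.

Compute FIRST by fixpoint:
[1]
  A via A→a b: +{a}
  B via B→b S: +{b}
  C via C→a: +{a}
  S via S→C C: +{a}
  S via S→b: +{b}
  FIRST(S)={a,b}  FIRST(A)={a}  FIRST(B)={b}  FIRST(C)={a}
[2] — fixpoint
  FIRST(S)={a,b}  FIRST(A)={a}  FIRST(B)={b}  FIRST(C)={a}

Compute FOLLOW by fixpoint:
seed FOLLOW(S) with $
iter 1:
  S→C C: FOLLOW(C) ⊇ FIRST(C) = {a}; new: +{a}
  S→C C: FOLLOW(C) ⊇ FOLLOW(S) ⊇ {$}; new: +{$}
  S→a A: FOLLOW(A) ⊇ FOLLOW(S) ⊇ {$}; new: +{$}
  S→b B: FOLLOW(B) ⊇ FOLLOW(S) ⊇ {$}; new: +{$}
  S: {$}  A: {$}  B: {$}  C: {$,a}
iter 2: done
  S: {$}  A: {$}  B: {$}  C: {$,a}

FOLLOW(C) = ["$", "a"]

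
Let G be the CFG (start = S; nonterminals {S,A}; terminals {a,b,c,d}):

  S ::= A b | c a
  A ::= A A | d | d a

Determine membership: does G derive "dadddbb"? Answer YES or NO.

Convert to CNF:
  S -> A T2 | T3 T1
  A -> A A | T0 T1 | d
  T0 -> d
  T1 -> a
  T2 -> b
  T3 -> c

Fill CYK table bottom-up:
  cell(0,0) d: {A,T0}  orig:{A}
  cell(1,1) a: {T1}  orig:{}
  cell(2,2) d: {A,T0}  orig:{A}
  cell(3,3) d: {A,T0}  orig:{A}
  cell(4,4) d: {A,T0}  orig:{A}
  cell(5,5) b: {T2}  orig:{}
  cell(6,6) b: {T2}  orig:{}
  cell(0,1) da: {A}
  cell(1,2) ad: ∅
  cell(2,3) dd: {A}
  cell(3,4) dd: {A}
  cell(4,5) db: {S}
  cell(5,6) bb: ∅
  cell(0,2) dad: {A}
  cell(1,3) add: ∅
  cell(2,4) ddd: {A}
  cell(3,5) ddb: {S}
  cell(4,6) dbb: ∅
  cell(0,3) dadd: {A}
  cell(1,4) addd: ∅
  cell(2,5) dddb: {S}
  cell(3,6) ddbb: ∅
  cell(0,4) daddd: {A}
  cell(1,5) adddb: ∅
  cell(2,6) dddbb: ∅
  cell(0,5) dadddb: {S}
  cell(1,6) adddbb: ∅
  cell(0,6) dadddbb: ∅

S ∉ T[0,6] ⇒ NO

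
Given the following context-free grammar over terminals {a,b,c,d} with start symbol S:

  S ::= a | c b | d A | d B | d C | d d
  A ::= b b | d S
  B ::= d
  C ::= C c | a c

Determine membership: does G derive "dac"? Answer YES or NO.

CNF form of G:
  S -> T1 A | T1 B | T1 C | T1 T1 | T2 T0 | a
  A -> T0 T0 | T1 S
  B -> d
  C -> C T2 | T3 T2
  T0 -> b
  T1 -> d
  T2 -> c
  T3 -> a

CYK table (by increasing span):
  cell(0,0) d: {B,T1}  orig:{B}
  cell(1,1) a: {S,T3}  orig:{S}
  cell(2,2) c: {T2}  orig:{}
  cell(0,1) da: {A}
  cell(1,2) ac: {C}
  cell(0,2) dac: {S}

S ∈ T[0,2] ⇒ YES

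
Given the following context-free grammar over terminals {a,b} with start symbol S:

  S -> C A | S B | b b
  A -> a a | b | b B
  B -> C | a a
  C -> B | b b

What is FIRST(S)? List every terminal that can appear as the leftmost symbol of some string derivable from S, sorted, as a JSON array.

FIRST sets, iterate to fixpoint:
[1]
  A via A→a a: +{a}
  A via A→b: +{b}
  B via B→a a: +{a}
  C via C→B: +{a}
  C via C→b b: +{b}
  S via S→C A: +{a,b}
  S: {a,b}  A: {a,b}  B: {a}  C: {a,b}
[2]
  B via B→C: +{b}
  S: {a,b}  A: {a,b}  B: {a,b}  C: {a,b}
[3] done
  S: {a,b}  A: {a,b}  B: {a,b}  C: {a,b}

FIRST(S) = ["a", "b"]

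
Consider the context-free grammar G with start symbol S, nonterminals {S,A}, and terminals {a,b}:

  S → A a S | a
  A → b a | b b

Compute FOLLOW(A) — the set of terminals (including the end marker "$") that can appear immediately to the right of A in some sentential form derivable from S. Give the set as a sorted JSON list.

Compute FIRST by fixpoint:
round 1:
  A via A→b a: +{b}
  S via S→A a S: +{b}
  S via S→a: +{a}
  FIRST(S)={a,b}  FIRST(A)={b}
round 2: — fixpoint
  FIRST(S)={a,b}  FIRST(A)={b}

FOLLOW sets:
seed FOLLOW(S) with $
[1]
  S→A a S: FOLLOW(A) ⊇ FIRST(a) = {a}; new: +{a}
  FOLLOW[S]={$}  FOLLOW[A]={a}
[2] (stable)
  FOLLOW[S]={$}  FOLLOW[A]={a}

FOLLOW(A) = ["a"]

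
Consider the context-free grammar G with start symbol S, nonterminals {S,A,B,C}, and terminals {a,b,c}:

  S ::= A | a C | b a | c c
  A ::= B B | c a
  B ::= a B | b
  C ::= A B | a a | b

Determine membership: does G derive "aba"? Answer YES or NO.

CNF form of G:
  S -> B B | T0 T0 | T0 T1 | T1 C | T2 T1
  A -> B B | T0 T1
  B -> T1 B | b
  C -> A B | T1 T1 | b
  T0 -> c
  T1 -> a
  T2 -> b

CYK table (by increasing span):
  T[0,0] 'a' = {T1}  orig:{}
  T[1,1] 'b' = {B,C,T2}  orig:{B,C}
  T[2,2] 'a' = {T1}  orig:{}
  T[0,1] 'ab' = {B,S}
  T[1,2] 'ba' = {S}
  T[0,2] 'aba' = ∅

S ∉ T[0,2] ⇒ NO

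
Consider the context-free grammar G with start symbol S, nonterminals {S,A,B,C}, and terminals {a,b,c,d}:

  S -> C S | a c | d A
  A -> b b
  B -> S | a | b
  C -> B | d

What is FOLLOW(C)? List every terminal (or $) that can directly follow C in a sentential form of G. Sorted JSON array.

FIRST iteration:
pass 1:
  A via A→b b: +{b}
  B via B→a: +{a}
  B via B→b: +{b}
  C via C→B: +{a,b}
  C via C→d: +{d}
  S via S→C S: +{a,b,d}
  FIRST(S)={a,b,d}  FIRST(A)={b}  FIRST(B)={a,b}  FIRST(C)={a,b,d}
pass 2:
  B via B→S: +{d}
  FIRST(S)={a,b,d}  FIRST(A)={b}  FIRST(B)={a,b,d}  FIRST(C)={a,b,d}
pass 3: done
  FIRST(S)={a,b,d}  FIRST(A)={b}  FIRST(B)={a,b,d}  FIRST(C)={a,b,d}

Compute FOLLOW by fixpoint:
FOLLOW(S) := {$}
[1]
  S→C S: FOLLOW(C) ⊇ FIRST(S) = {a,b,d}; new: +{a,b,d}
  S→d A: FOLLOW(A) ⊇ FOLLOW(S) ⊇ {$}; new: +{$}
  S: {$}  A: {$}  B: {}  C: {a,b,d}
[2]
  C→B: FOLLOW(B) ⊇ FOLLOW(C) ⊇ {a,b,d}; new: +{a,b,d}
  S: {$}  A: {$}  B: {a,b,d}  C: {a,b,d}
[3]
  B→S: FOLLOW(S) ⊇ FOLLOW(B) ⊇ {a,b,d}; new: +{a,b,d}
  S→d A: FOLLOW(A) ⊇ FOLLOW(S) ⊇ {$,a,b,d}; new: +{a,b,d}
  S: {$,a,b,d}  A: {$,a,b,d}  B: {a,b,d}  C: {a,b,d}
[4] done
  S: {$,a,b,d}  A: {$,a,b,d}  B: {a,b,d}  C: {a,b,d}

FOLLOW(C) = ["a", "b", "d"]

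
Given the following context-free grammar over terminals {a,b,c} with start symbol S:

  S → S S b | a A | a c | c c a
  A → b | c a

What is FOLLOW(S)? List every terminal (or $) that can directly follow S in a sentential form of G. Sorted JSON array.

FIRST sets, iterate to fixpoint:
pass 1:
  A via A→b: +{b}
  A via A→c a: +{c}
  S via S→a A: +{a}
  S via S→c c a: +{c}
  S: {a,c}  A: {b,c}
pass 2: (stable)
  S: {a,c}  A: {b,c}

Compute FOLLOW by fixpoint:
seed FOLLOW(S) with $
iter 1:
  S→S S b: FOLLOW(S) ⊇ FIRST(S) = {a,c}; new: +{a,c}
  S→S S b: FOLLOW(S) ⊇ FIRST(b) = {b}; new: +{b}
  S→a A: FOLLOW(A) ⊇ FOLLOW(S) ⊇ {$,a,b,c}; new: +{$,a,b,c}
  FOLLOW(S)={$,a,b,c}  FOLLOW(A)={$,a,b,c}
iter 2: — fixpoint
  FOLLOW(S)={$,a,b,c}  FOLLOW(A)={$,a,b,c}

FOLLOW(S) = ["$", "a", "b", "c"]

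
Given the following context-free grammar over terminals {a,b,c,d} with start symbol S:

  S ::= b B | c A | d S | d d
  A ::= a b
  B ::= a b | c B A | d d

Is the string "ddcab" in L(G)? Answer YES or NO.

CNF form of G:
  S -> T1 B | T2 A | T3 S | T3 T3
  A -> T0 T1
  B -> T0 T1 | T2 X4 | T3 T3
  T0 -> a
  T1 -> b
  T2 -> c
  T3 -> d
  X4 -> B A

Fill CYK table bottom-up:
  T[0,0] 'd' = {T3}  orig:{}
  T[1,1] 'd' = {T3}  orig:{}
  T[2,2] 'c' = {T2}  orig:{}
  T[3,3] 'a' = {T0}  orig:{}
  T[4,4] 'b' = {T1}  orig:{}
  T[0,1] 'dd' = {B,S}
  T[1,2] 'dc' = ∅
  T[2,3] 'ca' = ∅
  T[3,4] 'ab' = {A,B}
  T[0,2] 'ddc' = ∅
  T[1,3] 'dca' = ∅
  T[2,4] 'cab' = {S}
  T[0,3] 'ddca' = ∅
  T[1,4] 'dcab' = {S}
  T[0,4] 'ddcab' = {S}

S ∈ T[0,4] ⇒ YES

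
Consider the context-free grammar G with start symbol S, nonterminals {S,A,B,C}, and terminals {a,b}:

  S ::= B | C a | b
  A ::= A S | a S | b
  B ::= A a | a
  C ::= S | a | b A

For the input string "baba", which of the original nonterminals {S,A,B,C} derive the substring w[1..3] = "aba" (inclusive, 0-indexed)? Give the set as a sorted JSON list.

CNF form of G:
  S -> A T0 | C T0 | a | b
  A -> A S | T0 S | b
  B -> A T0 | a
  C -> A T0 | C T0 | T1 A | a | b
  T0 -> a
  T1 -> b

CYK table (by increasing span) — only the sub-triangle for w[1..3]:
  cell(1,1) a: {B,C,S,T0}  orig:{B,C,S}
  cell(2,2) b: {A,C,S,T1}  orig:{A,C,S}
  cell(3,3) a: {B,C,S,T0}  orig:{B,C,S}
  cell(1,2) ab: {A}
  cell(2,3) ba: {A,B,C,S}
  cell(1,3) aba: {A,B,C,S}

Original NTs in T[1,3] deriving "aba": ["A", "B", "C", "S"]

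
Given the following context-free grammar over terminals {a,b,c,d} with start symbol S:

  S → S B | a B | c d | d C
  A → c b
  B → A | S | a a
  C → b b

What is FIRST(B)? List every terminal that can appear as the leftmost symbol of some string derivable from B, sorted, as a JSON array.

Compute FIRST by fixpoint:
pass 1:
  A via A→c b: +{c}
  B via B→A: +{c}
  B via B→a a: +{a}
  C via C→b b: +{b}
  S via S→a B: +{a}
  S via S→c d: +{c}
  S via S→d C: +{d}
  FIRST[S]={a,c,d}  FIRST[A]={c}  FIRST[B]={a,c}  FIRST[C]={b}
pass 2:
  B via B→S: +{d}
  FIRST[S]={a,c,d}  FIRST[A]={c}  FIRST[B]={a,c,d}  FIRST[C]={b}
pass 3: (no change)
  FIRST[S]={a,c,d}  FIRST[A]={c}  FIRST[B]={a,c,d}  FIRST[C]={b}

FIRST(B) = ["a", "c", "d"]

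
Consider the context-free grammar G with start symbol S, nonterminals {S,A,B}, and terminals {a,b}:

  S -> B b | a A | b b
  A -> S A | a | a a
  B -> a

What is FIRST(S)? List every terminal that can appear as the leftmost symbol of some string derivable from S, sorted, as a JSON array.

FIRST iteration:
[1]
  A via A→a: +{a}
  B via B→a: +{a}
  S via S→B b: +{a}
  S via S→b b: +{b}
  FIRST[S]={a,b}  FIRST[A]={a}  FIRST[B]={a}
[2]
  A via A→S A: +{b}
  FIRST[S]={a,b}  FIRST[A]={a,b}  FIRST[B]={a}
[3] done
  FIRST[S]={a,b}  FIRST[A]={a,b}  FIRST[B]={a}

FIRST(S) = ["a", "b"]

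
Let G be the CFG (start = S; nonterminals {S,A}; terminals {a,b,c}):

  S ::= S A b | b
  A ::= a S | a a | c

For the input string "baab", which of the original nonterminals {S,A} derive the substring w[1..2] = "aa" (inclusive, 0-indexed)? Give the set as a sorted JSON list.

Convert to CNF:
  S -> S X2 | b
  A -> T0 S | T0 T0 | c
  T0 -> a
  T1 -> b
  X2 -> A T1

CYK fill, restricted to cells inside w[1..2]:
  [1..1]={T0}  "a"  orig:{}
  [2..2]={T0}  "a"  orig:{}
  [1..2]={A}  "aa"

Original NTs in T[1,2] deriving "aa": ["A"]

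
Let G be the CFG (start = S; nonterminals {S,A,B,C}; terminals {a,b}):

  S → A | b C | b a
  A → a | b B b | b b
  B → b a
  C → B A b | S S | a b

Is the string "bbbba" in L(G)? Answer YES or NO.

CNF form of G:
  S -> T0 C | T0 T0 | T0 T1 | T0 X4 | a
  A -> T0 T0 | T0 X2 | a
  B -> T0 T1
  C -> B X3 | S S | T1 T0
  T0 -> b
  T1 -> a
  X2 -> B T0
  X3 -> A T0
  X4 -> B T0

CYK fill:
  T[0,0] 'b' = {T0}  orig:{}
  T[1,1] 'b' = {T0}  orig:{}
  T[2,2] 'b' = {T0}  orig:{}
  T[3,3] 'b' = {T0}  orig:{}
  T[4,4] 'a' = {A,S,T1}  orig:{A,S}
  T[0,1] 'bb' = {A,S}
  T[1,2] 'bb' = {A,S}
  T[2,3] 'bb' = {A,S}
  T[3,4] 'ba' = {B,S}
  T[0,2] 'bbb' = {X3}  orig:{}
  T[1,3] 'bbb' = {X3}  orig:{}
  T[2,4] 'bba' = {C}
  T[0,3] 'bbbb' = {C}
  T[1,4] 'bbba' = {C,S}
  T[0,4] 'bbbba' = {S}

S ∈ T[0,4] ⇒ YES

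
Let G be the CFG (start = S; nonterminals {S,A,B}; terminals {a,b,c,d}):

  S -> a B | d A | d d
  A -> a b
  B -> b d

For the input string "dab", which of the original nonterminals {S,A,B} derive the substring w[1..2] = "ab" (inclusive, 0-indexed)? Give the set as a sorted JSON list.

Convert to CNF:
  S -> T0 B | T2 A | T2 T2
  A -> T0 T1
  B -> T1 T2
  T0 -> a
  T1 -> b
  T2 -> d

Fill CYK table bottom-up (cells [i..j] with 1 ≤ i ≤ j ≤ 2 only):
  T[1,1] 'a' = {T0}  orig:{}
  T[2,2] 'b' = {T1}  orig:{}
  T[1,2] 'ab' = {A}

Original NTs in T[1,2] deriving "ab": ["A"]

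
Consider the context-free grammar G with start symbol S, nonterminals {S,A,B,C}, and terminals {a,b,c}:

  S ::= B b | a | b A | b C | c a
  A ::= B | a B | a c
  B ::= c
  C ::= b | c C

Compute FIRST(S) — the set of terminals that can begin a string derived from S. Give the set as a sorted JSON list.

FIRST iteration:
[1]
  A via A→a B: +{a}
  B via B→c: +{c}
  C via C→b: +{b}
  C via C→c C: +{c}
  S via S→B b: +{c}
  S via S→a: +{a}
  S via S→b A: +{b}
  FIRST[S]={a,b,c}  FIRST[A]={a}  FIRST[B]={c}  FIRST[C]={b,c}
[2]
  A via A→B: +{c}
  FIRST[S]={a,b,c}  FIRST[A]={a,c}  FIRST[B]={c}  FIRST[C]={b,c}
[3] done
  FIRST[S]={a,b,c}  FIRST[A]={a,c}  FIRST[B]={c}  FIRST[C]={b,c}

FIRST(S) = ["a", "b", "c"]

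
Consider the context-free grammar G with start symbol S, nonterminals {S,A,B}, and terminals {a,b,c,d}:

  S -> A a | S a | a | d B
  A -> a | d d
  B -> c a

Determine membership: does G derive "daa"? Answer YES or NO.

CNF form of G:
  S -> A T2 | S T2 | T0 B | a
  A -> T0 T0 | a
  B -> T1 T2
  T0 -> d
  T1 -> c
  T2 -> a

CYK fill:
  T[0,0] 'd' = {T0}  orig:{}
  T[1,1] 'a' = {A,S,T2}  orig:{A,S}
  T[2,2] 'a' = {A,S,T2}  orig:{A,S}
  T[0,1] 'da' = ∅
  T[1,2] 'aa' = {S}
  T[0,2] 'daa' = ∅

S ∉ T[0,2] ⇒ NO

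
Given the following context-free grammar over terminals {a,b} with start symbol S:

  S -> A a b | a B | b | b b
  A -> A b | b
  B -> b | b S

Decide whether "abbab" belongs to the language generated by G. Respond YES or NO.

Convert to CNF:
  S -> A X2 | T0 T0 | T1 B | b
  A -> A T0 | b
  B -> T0 S | b
  T0 -> b
  T1 -> a
  X2 -> T1 T0

CYK fill:
  T[0,0] 'a' = {T1}  orig:{}
  T[1,1] 'b' = {A,B,S,T0}  orig:{A,B,S}
  T[2,2] 'b' = {A,B,S,T0}  orig:{A,B,S}
  T[3,3] 'a' = {T1}  orig:{}
  T[4,4] 'b' = {A,B,S,T0}  orig:{A,B,S}
  T[0,1] 'ab' = {S,X2}  orig:{S}
  T[1,2] 'bb' = {A,B,S}
  T[2,3] 'ba' = ∅
  T[3,4] 'ab' = {S,X2}  orig:{S}
  T[0,2] 'abb' = {S}
  T[1,3] 'bba' = ∅
  T[2,4] 'bab' = {B,S}
  T[0,3] 'abba' = ∅
  T[1,4] 'bbab' = {B,S}
  T[0,4] 'abbab' = {S}

S ∈ T[0,4] ⇒ YES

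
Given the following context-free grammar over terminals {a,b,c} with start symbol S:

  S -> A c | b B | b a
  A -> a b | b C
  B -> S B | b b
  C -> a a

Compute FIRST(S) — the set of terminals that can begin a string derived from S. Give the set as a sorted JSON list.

Compute FIRST by fixpoint:
pass 1:
  A via A→a b: +{a}
  A via A→b C: +{b}
  B via B→b b: +{b}
  C via C→a a: +{a}
  S via S→A c: +{a,b}
  FIRST[S]={a,b}  FIRST[A]={a,b}  FIRST[B]={b}  FIRST[C]={a}
pass 2:
  B via B→S B: +{a}
  FIRST[S]={a,b}  FIRST[A]={a,b}  FIRST[B]={a,b}  FIRST[C]={a}
pass 3: (no change)
  FIRST[S]={a,b}  FIRST[A]={a,b}  FIRST[B]={a,b}  FIRST[C]={a}

FIRST(S) = ["a", "b"]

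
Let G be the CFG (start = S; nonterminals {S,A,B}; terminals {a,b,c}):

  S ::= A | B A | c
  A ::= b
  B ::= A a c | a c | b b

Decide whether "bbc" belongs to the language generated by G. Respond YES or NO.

Convert to CNF:
  S -> B A | b | c
  A -> b
  B -> A X3 | T0 T1 | T2 T2
  T0 -> a
  T1 -> c
  T2 -> b
  X3 -> T0 T1

CYK table (by increasing span):
  cell(0,0) b: {A,S,T2}  orig:{A,S}
  cell(1,1) b: {A,S,T2}  orig:{A,S}
  cell(2,2) c: {S,T1}  orig:{S}
  cell(0,1) bb: {B}
  cell(1,2) bc: ∅
  cell(0,2) bbc: ∅

S ∉ T[0,2] ⇒ NO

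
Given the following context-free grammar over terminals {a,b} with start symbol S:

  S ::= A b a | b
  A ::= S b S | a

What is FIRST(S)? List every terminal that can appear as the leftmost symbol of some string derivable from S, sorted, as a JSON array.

FIRST sets, iterate to fixpoint:
iter 1:
  A via A→a: +{a}
  S via S→A b a: +{a}
  S via S→b: +{b}
  FIRST(S)={a,b}  FIRST(A)={a}
iter 2:
  A via A→S b S: +{b}
  FIRST(S)={a,b}  FIRST(A)={a,b}
iter 3: — fixpoint
  FIRST(S)={a,b}  FIRST(A)={a,b}

FIRST(S) = ["a", "b"]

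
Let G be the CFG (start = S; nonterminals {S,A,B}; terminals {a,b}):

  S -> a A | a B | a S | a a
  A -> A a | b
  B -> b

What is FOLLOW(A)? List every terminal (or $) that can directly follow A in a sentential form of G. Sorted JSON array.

FIRST iteration:
round 1:
  A via A→b: +{b}
  B via B→b: +{b}
  S via S→a A: +{a}
  S: {a}  A: {b}  B: {b}
round 2: — fixpoint
  S: {a}  A: {b}  B: {b}

Compute FOLLOW by fixpoint:
FOLLOW(S) := {$}
[1]
  A→A a: FOLLOW(A) ⊇ FIRST(a) = {a}; new: +{a}
  S→a A: FOLLOW(A) ⊇ FOLLOW(S) ⊇ {$}; new: +{$}
  S→a B: FOLLOW(B) ⊇ FOLLOW(S) ⊇ {$}; new: +{$}
  FOLLOW(S)={$}  FOLLOW(A)={$,a}  FOLLOW(B)={$}
[2] — fixpoint
  FOLLOW(S)={$}  FOLLOW(A)={$,a}  FOLLOW(B)={$}

FOLLOW(A) = ["$", "a"]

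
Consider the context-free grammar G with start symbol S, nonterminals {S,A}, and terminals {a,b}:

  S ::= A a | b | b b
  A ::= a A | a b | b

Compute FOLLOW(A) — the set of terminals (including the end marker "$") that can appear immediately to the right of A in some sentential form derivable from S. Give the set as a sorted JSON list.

FIRST sets, iterate to fixpoint:
pass 1:
  A via A→a A: +{a}
  A via A→b: +{b}
  S via S→A a: +{a,b}
  S: {a,b}  A: {a,b}
pass 2: — fixpoint
  S: {a,b}  A: {a,b}

FOLLOW iteration:
FOLLOW(S) := {$}
iter 1:
  S→A a: FOLLOW(A) ⊇ FIRST(a) = {a}; new: +{a}
  S: {$}  A: {a}
iter 2: (stable)
  S: {$}  A: {a}

FOLLOW(A) = ["a"]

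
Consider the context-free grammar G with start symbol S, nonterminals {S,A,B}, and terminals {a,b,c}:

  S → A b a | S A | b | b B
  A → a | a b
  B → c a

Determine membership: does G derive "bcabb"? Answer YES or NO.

Convert to CNF:
  S -> A X3 | S A | T1 B | b
  A -> T0 T1 | a
  B -> T2 T0
  T0 -> a
  T1 -> b
  T2 -> c
  X3 -> T1 T0

Fill CYK table bottom-up:
  [0..0]={S,T1}  "b"  orig:{S}
  [1..1]={T2}  "c"  orig:{}
  [2..2]={A,T0}  "a"  orig:{A}
  [3..3]={S,T1}  "b"  orig:{S}
  [4..4]={S,T1}  "b"  orig:{S}
  [0..1]=∅  "bc"
  [1..2]={B}  "ca"
  [2..3]={A}  "ab"
  [3..4]=∅  "bb"
  [0..2]={S}  "bca"
  [1..3]=∅  "cab"
  [2..4]=∅  "abb"
  [0..3]=∅  "bcab"
  [1..4]=∅  "cabb"
  [0..4]=∅  "bcabb"

S ∉ T[0,4] ⇒ NO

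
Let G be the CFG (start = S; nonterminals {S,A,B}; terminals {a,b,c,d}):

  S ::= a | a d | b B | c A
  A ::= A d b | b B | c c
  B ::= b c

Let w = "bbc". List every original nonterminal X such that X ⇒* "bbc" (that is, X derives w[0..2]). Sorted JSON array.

Convert to CNF:
  S -> T1 B | T2 A | T3 T0 | a
  A -> A X4 | T1 B | T2 T2
  B -> T1 T2
  T0 -> d
  T1 -> b
  T2 -> c
  T3 -> a
  X4 -> T0 T1

Fill CYK table bottom-up — only the sub-triangle for w[0..2]:
  cell(0,0) b: {T1}  orig:{}
  cell(1,1) b: {T1}  orig:{}
  cell(2,2) c: {T2}  orig:{}
  cell(0,1) bb: ∅
  cell(1,2) bc: {B}
  cell(0,2) bbc: {A,S}

Original NTs in T[0,2] deriving "bbc": ["A", "S"]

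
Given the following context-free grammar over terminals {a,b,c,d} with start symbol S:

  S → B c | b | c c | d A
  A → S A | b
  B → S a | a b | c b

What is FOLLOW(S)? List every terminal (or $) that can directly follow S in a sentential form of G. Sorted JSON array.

FIRST sets, iterate to fixpoint:
[1]
  A via A→b: +{b}
  B via B→a b: +{a}
  B via B→c b: +{c}
  S via S→B c: +{a,c}
  S via S→b: +{b}
  S via S→d A: +{d}
  S: {a,b,c,d}  A: {b}  B: {a,c}
[2]
  A via A→S A: +{a,c,d}
  B via B→S a: +{b,d}
  S: {a,b,c,d}  A: {a,b,c,d}  B: {a,b,c,d}
[3] (no change)
  S: {a,b,c,d}  A: {a,b,c,d}  B: {a,b,c,d}

FOLLOW iteration:
initialize: $ ∈ FOLLOW(S)
round 1:
  A→S A: FOLLOW(S) ⊇ FIRST(A) = {a,b,c,d}; new: +{a,b,c,d}
  S→B c: FOLLOW(B) ⊇ FIRST(c) = {c}; new: +{c}
  S→d A: FOLLOW(A) ⊇ FOLLOW(S) ⊇ {$,a,b,c,d}; new: +{$,a,b,c,d}
  FOLLOW[S]={$,a,b,c,d}  FOLLOW[A]={$,a,b,c,d}  FOLLOW[B]={c}
round 2: (stable)
  FOLLOW[S]={$,a,b,c,d}  FOLLOW[A]={$,a,b,c,d}  FOLLOW[B]={c}

FOLLOW(S) = ["$", "a", "b", "c", "d"]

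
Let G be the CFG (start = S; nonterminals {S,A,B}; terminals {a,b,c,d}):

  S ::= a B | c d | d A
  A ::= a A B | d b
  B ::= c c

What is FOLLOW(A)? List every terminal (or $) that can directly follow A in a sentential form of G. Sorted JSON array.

Compute FIRST by fixpoint:
pass 1:
  A via A→a A B: +{a}
  A via A→d b: +{d}
  B via B→c c: +{c}
  S via S→a B: +{a}
  S via S→c d: +{c}
  S via S→d A: +{d}
  FIRST(S)={a,c,d}  FIRST(A)={a,d}  FIRST(B)={c}
pass 2: (stable)
  FIRST(S)={a,c,d}  FIRST(A)={a,d}  FIRST(B)={c}

FOLLOW sets:
initialize: $ ∈ FOLLOW(S)
pass 1:
  A→a A B: FOLLOW(A) ⊇ FIRST(B) = {c}; new: +{c}
  A→a A B: FOLLOW(B) ⊇ FOLLOW(A) ⊇ {c}; new: +{c}
  S→a B: FOLLOW(B) ⊇ FOLLOW(S) ⊇ {$}; new: +{$}
  S→d A: FOLLOW(A) ⊇ FOLLOW(S) ⊇ {$}; new: +{$}
  FOLLOW(S)={$}  FOLLOW(A)={$,c}  FOLLOW(B)={$,c}
pass 2: — fixpoint
  FOLLOW(S)={$}  FOLLOW(A)={$,c}  FOLLOW(B)={$,c}

FOLLOW(A) = ["$", "c"]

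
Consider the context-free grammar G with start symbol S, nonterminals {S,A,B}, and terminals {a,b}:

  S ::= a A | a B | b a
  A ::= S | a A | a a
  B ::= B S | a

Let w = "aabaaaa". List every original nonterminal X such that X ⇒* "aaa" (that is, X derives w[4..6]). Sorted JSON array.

CNF form of G:
  S -> T0 A | T0 B | T1 T0
  A -> T0 A | T0 B | T0 T0 | T1 T0
  B -> B S | a
  T0 -> a
  T1 -> b

CYK table (by increasing span) — only the sub-triangle for w[4..6]:
  [4..4]={B,T0}  "a"  orig:{B}
  [5..5]={B,T0}  "a"  orig:{B}
  [6..6]={B,T0}  "a"  orig:{B}
  [4..5]={A,S}  "aa"
  [5..6]={A,S}  "aa"
  [4..6]={A,B,S}  "aaa"

Original NTs in T[4,6] deriving "aaa": ["A", "B", "S"]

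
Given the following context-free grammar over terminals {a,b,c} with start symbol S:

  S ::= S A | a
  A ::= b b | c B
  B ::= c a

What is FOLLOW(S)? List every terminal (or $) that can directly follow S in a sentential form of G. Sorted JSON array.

Compute FIRST by fixpoint:
pass 1:
  A via A→b b: +{b}
  A via A→c B: +{c}
  B via B→c a: +{c}
  S via S→a: +{a}
  FIRST(S)={a}  FIRST(A)={b,c}  FIRST(B)={c}
pass 2: (no change)
  FIRST(S)={a}  FIRST(A)={b,c}  FIRST(B)={c}

FOLLOW iteration:
FOLLOW(S) := {$}
pass 1:
  S→S A: FOLLOW(S) ⊇ FIRST(A) = {b,c}; new: +{b,c}
  S→S A: FOLLOW(A) ⊇ FOLLOW(S) ⊇ {$,b,c}; new: +{$,b,c}
  FOLLOW(S)={$,b,c}  FOLLOW(A)={$,b,c}  FOLLOW(B)={}
pass 2:
  A→c B: FOLLOW(B) ⊇ FOLLOW(A) ⊇ {$,b,c}; new: +{$,b,c}
  FOLLOW(S)={$,b,c}  FOLLOW(A)={$,b,c}  FOLLOW(B)={$,b,c}
pass 3: (no change)
  FOLLOW(S)={$,b,c}  FOLLOW(A)={$,b,c}  FOLLOW(B)={$,b,c}

FOLLOW(S) = ["$", "b", "c"]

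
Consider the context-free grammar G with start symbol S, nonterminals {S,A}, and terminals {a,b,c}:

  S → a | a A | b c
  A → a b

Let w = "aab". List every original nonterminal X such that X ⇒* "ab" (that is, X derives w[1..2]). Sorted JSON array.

CNF form of G:
  S -> T0 A | T1 T2 | a
  A -> T0 T1
  T0 -> a
  T1 -> b
  T2 -> c

CYK fill (cells [i..j] with 1 ≤ i ≤ j ≤ 2 only):
  [1..1]={S,T0}  "a"  orig:{S}
  [2..2]={T1}  "b"  orig:{}
  [1..2]={A}  "ab"

Original NTs in T[1,2] deriving "ab": ["A"]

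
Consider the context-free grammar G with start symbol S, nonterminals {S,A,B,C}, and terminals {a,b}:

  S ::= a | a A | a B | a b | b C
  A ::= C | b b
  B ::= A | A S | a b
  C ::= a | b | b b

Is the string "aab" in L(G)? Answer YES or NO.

CNF form of G:
  S -> T0 C | T1 A | T1 B | T1 T0 | a
  A -> T0 T0 | a | b
  B -> A S | T0 T0 | T1 T0 | a | b
  C -> T0 T0 | a | b
  T0 -> b
  T1 -> a

CYK table (by increasing span):
  [0..0]={A,B,C,S,T1}  "a"  orig:{A,B,C,S}
  [1..1]={A,B,C,S,T1}  "a"  orig:{A,B,C,S}
  [2..2]={A,B,C,T0}  "b"  orig:{A,B,C}
  [0..1]={B,S}  "aa"
  [1..2]={B,S}  "ab"
  [0..2]={B,S}  "aab"

S ∈ T[0,2] ⇒ YES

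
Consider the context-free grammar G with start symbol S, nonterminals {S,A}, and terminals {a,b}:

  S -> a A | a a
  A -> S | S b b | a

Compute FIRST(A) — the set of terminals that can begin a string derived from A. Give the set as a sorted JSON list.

FIRST sets, iterate to fixpoint:
iter 1:
  A via A→a: +{a}
  S via S→a A: +{a}
  FIRST[S]={a}  FIRST[A]={a}
iter 2: (no change)
  FIRST[S]={a}  FIRST[A]={a}

FIRST(A) = ["a"]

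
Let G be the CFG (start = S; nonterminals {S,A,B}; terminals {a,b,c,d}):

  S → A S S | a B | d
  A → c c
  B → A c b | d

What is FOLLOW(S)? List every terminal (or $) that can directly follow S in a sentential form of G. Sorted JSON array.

FIRST sets, iterate to fixpoint:
[1]
  A via A→c c: +{c}
  B via B→A c b: +{c}
  B via B→d: +{d}
  S via S→A S S: +{c}
  S via S→a B: +{a}
  S via S→d: +{d}
  S: {a,c,d}  A: {c}  B: {c,d}
[2] — fixpoint
  S: {a,c,d}  A: {c}  B: {c,d}

FOLLOW iteration:
FOLLOW(S) := {$}
iter 1:
  B→A c b: FOLLOW(A) ⊇ FIRST(c) = {c}; new: +{c}
  S→A S S: FOLLOW(A) ⊇ FIRST(S) = {a,c,d}; new: +{a,d}
  S→A S S: FOLLOW(S) ⊇ FIRST(S) = {a,c,d}; new: +{a,c,d}
  S→a B: FOLLOW(B) ⊇ FOLLOW(S) ⊇ {$,a,c,d}; new: +{$,a,c,d}
  FOLLOW(S)={$,a,c,d}  FOLLOW(A)={a,c,d}  FOLLOW(B)={$,a,c,d}
iter 2: — fixpoint
  FOLLOW(S)={$,a,c,d}  FOLLOW(A)={a,c,d}  FOLLOW(B)={$,a,c,d}

FOLLOW(S) = ["$", "a", "c", "d"]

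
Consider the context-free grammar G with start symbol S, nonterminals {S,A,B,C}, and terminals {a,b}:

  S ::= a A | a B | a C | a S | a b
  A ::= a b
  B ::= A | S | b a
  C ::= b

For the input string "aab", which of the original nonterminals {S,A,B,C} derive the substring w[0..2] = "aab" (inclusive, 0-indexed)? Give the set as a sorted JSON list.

CNF form of G:
  S -> T0 A | T0 B | T0 C | T0 S | T0 T1
  A -> T0 T1
  B -> T0 A | T0 B | T0 C | T0 S | T0 T1 | T1 T0
  C -> b
  T0 -> a
  T1 -> b

CYK fill (cells [i..j] with 0 ≤ i ≤ j ≤ 2 only):
  T[0,0] 'a' = {T0}  orig:{}
  T[1,1] 'a' = {T0}  orig:{}
  T[2,2] 'b' = {C,T1}  orig:{C}
  T[0,1] 'aa' = ∅
  T[1,2] 'ab' = {A,B,S}
  T[0,2] 'aab' = {B,S}

Original NTs in T[0,2] deriving "aab": ["B", "S"]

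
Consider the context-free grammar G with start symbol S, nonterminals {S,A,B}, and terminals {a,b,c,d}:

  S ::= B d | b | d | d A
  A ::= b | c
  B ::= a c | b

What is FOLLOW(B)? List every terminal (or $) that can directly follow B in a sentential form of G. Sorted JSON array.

FIRST iteration:
[1]
  A via A→b: +{b}
  A via A→c: +{c}
  B via B→a c: +{a}
  B via B→b: +{b}
  S via S→B d: +{a,b}
  S via S→d: +{d}
  FIRST[S]={a,b,d}  FIRST[A]={b,c}  FIRST[B]={a,b}
[2] — fixpoint
  FIRST[S]={a,b,d}  FIRST[A]={b,c}  FIRST[B]={a,b}

Compute FOLLOW by fixpoint:
FOLLOW(S) := {$}
[1]
  S→B d: FOLLOW(B) ⊇ FIRST(d) = {d}; new: +{d}
  S→d A: FOLLOW(A) ⊇ FOLLOW(S) ⊇ {$}; new: +{$}
  FOLLOW(S)={$}  FOLLOW(A)={$}  FOLLOW(B)={d}
[2] done
  FOLLOW(S)={$}  FOLLOW(A)={$}  FOLLOW(B)={d}

FOLLOW(B) = ["d"]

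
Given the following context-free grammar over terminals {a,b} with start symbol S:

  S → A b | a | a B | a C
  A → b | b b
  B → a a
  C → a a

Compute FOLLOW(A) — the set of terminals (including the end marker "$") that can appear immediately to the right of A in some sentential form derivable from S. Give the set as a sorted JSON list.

FIRST sets, iterate to fixpoint:
round 1:
  A via A→b: +{b}
  B via B→a a: +{a}
  C via C→a a: +{a}
  S via S→A b: +{b}
  S via S→a: +{a}
  FIRST(S)={a,b}  FIRST(A)={b}  FIRST(B)={a}  FIRST(C)={a}
round 2: (no change)
  FIRST(S)={a,b}  FIRST(A)={b}  FIRST(B)={a}  FIRST(C)={a}

Compute FOLLOW by fixpoint:
FOLLOW(S) := {$}
round 1:
  S→A b: FOLLOW(A) ⊇ FIRST(b) = {b}; new: +{b}
  S→a B: FOLLOW(B) ⊇ FOLLOW(S) ⊇ {$}; new: +{$}
  S→a C: FOLLOW(C) ⊇ FOLLOW(S) ⊇ {$}; new: +{$}
  S: {$}  A: {b}  B: {$}  C: {$}
round 2: (no change)
  S: {$}  A: {b}  B: {$}  C: {$}

FOLLOW(A) = ["b"]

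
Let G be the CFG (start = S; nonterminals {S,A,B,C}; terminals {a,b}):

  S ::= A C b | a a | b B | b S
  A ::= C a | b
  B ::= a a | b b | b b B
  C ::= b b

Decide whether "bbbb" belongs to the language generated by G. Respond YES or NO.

Convert to CNF:
  S -> A X3 | T0 T0 | T1 B | T1 S
  A -> C T0 | b
  B -> T0 T0 | T1 T1 | T1 X2
  C -> T1 T1
  T0 -> a
  T1 -> b
  X2 -> T1 B
  X3 -> C T1

CYK table (by increasing span):
  cell(0,0) b: {A,T1}  orig:{A}
  cell(1,1) b: {A,T1}  orig:{A}
  cell(2,2) b: {A,T1}  orig:{A}
  cell(3,3) b: {A,T1}  orig:{A}
  cell(0,1) bb: {B,C}
  cell(1,2) bb: {B,C}
  cell(2,3) bb: {B,C}
  cell(0,2) bbb: {S,X2,X3}  orig:{S}
  cell(1,3) bbb: {S,X2,X3}  orig:{S}
  cell(0,3) bbbb: {B,S}

S ∈ T[0,3] ⇒ YES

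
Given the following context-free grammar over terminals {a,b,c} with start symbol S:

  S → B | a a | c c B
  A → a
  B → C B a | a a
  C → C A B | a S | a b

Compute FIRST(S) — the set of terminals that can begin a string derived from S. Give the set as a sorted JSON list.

FIRST iteration:
pass 1:
  A via A→a: +{a}
  B via B→a a: +{a}
  C via C→a S: +{a}
  S via S→B: +{a}
  S via S→c c B: +{c}
  S: {a,c}  A: {a}  B: {a}  C: {a}
pass 2: (no change)
  S: {a,c}  A: {a}  B: {a}  C: {a}

FIRST(S) = ["a", "c"]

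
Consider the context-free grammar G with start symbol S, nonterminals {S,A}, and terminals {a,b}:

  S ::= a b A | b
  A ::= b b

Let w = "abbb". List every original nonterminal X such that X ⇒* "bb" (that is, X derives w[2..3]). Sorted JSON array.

Convert to CNF:
  S -> T1 X2 | b
  A -> T0 T0
  T0 -> b
  T1 -> a
  X2 -> T0 A

CYK fill — only the sub-triangle for w[2..3]:
  cell(2,2) b: {S,T0}  orig:{S}
  cell(3,3) b: {S,T0}  orig:{S}
  cell(2,3) bb: {A}

Original NTs in T[2,3] deriving "bb": ["A"]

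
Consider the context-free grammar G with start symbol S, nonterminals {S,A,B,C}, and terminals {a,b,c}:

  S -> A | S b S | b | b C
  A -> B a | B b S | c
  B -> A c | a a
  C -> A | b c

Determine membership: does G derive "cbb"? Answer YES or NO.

CNF form of G:
  S -> B T0 | B X5 | S X6 | T1 C | b | c
  A -> B T0 | B X3 | c
  B -> A T2 | T0 T0
  C -> B T0 | B X4 | T1 T2 | c
  T0 -> a
  T1 -> b
  T2 -> c
  X3 -> T1 S
  X4 -> T1 S
  X5 -> T1 S
  X6 -> T1 S

CYK table (by increasing span):
  T[0,0] 'c' = {A,C,S,T2}  orig:{A,C,S}
  T[1,1] 'b' = {S,T1}  orig:{S}
  T[2,2] 'b' = {S,T1}  orig:{S}
  T[0,1] 'cb' = ∅
  T[1,2] 'bb' = {X3,X4,X5,X6}  orig:{}
  T[0,2] 'cbb' = {S}

S ∈ T[0,2] ⇒ YES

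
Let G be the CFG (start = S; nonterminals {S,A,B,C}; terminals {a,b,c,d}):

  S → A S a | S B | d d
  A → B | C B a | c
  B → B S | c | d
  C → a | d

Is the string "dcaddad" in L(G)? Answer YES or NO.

Convert to CNF:
  S -> A X3 | S B | T1 T1
  A -> B S | C X2 | c | d
  B -> B S | c | d
  C -> a | d
  T0 -> a
  T1 -> d
  X2 -> B T0
  X3 -> S T0

CYK fill:
  T[0,0] 'd' = {A,B,C,T1}  orig:{A,B,C}
  T[1,1] 'c' = {A,B}
  T[2,2] 'a' = {C,T0}  orig:{C}
  T[3,3] 'd' = {A,B,C,T1}  orig:{A,B,C}
  T[4,4] 'd' = {A,B,C,T1}  orig:{A,B,C}
  T[5,5] 'a' = {C,T0}  orig:{C}
  T[6,6] 'd' = {A,B,C,T1}  orig:{A,B,C}
  T[0,1] 'dc' = ∅
  T[1,2] 'ca' = {X2}  orig:{}
  T[2,3] 'ad' = ∅
  T[3,4] 'dd' = {S}
  T[4,5] 'da' = {X2}  orig:{}
  T[5,6] 'ad' = ∅
  T[0,2] 'dca' = {A}
  T[1,3] 'cad' = ∅
  T[2,4] 'add' = ∅
  T[3,5] 'dda' = {A,X3}  orig:{A}
  T[4,6] 'dad' = ∅
  T[0,3] 'dcad' = ∅
  T[1,4] 'cadd' = ∅
  T[2,5] 'adda' = ∅
  T[3,6] 'ddad' = ∅
  T[0,4] 'dcadd' = ∅
  T[1,5] 'cadda' = ∅
  T[2,6] 'addad' = ∅
  T[0,5] 'dcadda' = {S}
  T[1,6] 'caddad' = ∅
  T[0,6] 'dcaddad' = {S}

S ∈ T[0,6] ⇒ YES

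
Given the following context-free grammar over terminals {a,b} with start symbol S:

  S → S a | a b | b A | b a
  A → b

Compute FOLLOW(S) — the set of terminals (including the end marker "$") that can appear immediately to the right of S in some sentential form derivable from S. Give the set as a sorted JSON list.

FIRST iteration:
round 1:
  A via A→b: +{b}
  S via S→a b: +{a}
  S via S→b A: +{b}
  S: {a,b}  A: {b}
round 2: (no change)
  S: {a,b}  A: {b}

FOLLOW iteration:
seed FOLLOW(S) with $
round 1:
  S→S a: FOLLOW(S) ⊇ FIRST(a) = {a}; new: +{a}
  S→b A: FOLLOW(A) ⊇ FOLLOW(S) ⊇ {$,a}; new: +{$,a}
  FOLLOW(S)={$,a}  FOLLOW(A)={$,a}
round 2: (stable)
  FOLLOW(S)={$,a}  FOLLOW(A)={$,a}

FOLLOW(S) = ["$", "a"]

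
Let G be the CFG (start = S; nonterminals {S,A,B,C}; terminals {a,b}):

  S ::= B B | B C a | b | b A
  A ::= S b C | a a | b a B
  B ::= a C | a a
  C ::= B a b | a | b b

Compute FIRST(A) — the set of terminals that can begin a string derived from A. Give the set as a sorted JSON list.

FIRST iteration:
round 1:
  A via A→a a: +{a}
  A via A→b a B: +{b}
  B via B→a C: +{a}
  C via C→B a b: +{a}
  C via C→b b: +{b}
  S via S→B B: +{a}
  S via S→b: +{b}
  S: {a,b}  A: {a,b}  B: {a}  C: {a,b}
round 2: done
  S: {a,b}  A: {a,b}  B: {a}  C: {a,b}

FIRST(A) = ["a", "b"]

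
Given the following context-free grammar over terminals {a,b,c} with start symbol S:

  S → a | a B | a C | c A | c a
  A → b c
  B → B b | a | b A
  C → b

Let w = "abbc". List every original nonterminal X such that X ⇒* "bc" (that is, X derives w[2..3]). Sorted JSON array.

Convert to CNF:
  S -> T1 A | T1 T2 | T2 B | T2 C | a
  A -> T0 T1
  B -> B T0 | T0 A | a
  C -> b
  T0 -> b
  T1 -> c
  T2 -> a

CYK fill (cells [i..j] with 2 ≤ i ≤ j ≤ 3 only):
  [2..2]={C,T0}  "b"  orig:{C}
  [3..3]={T1}  "c"  orig:{}
  [2..3]={A}  "bc"

Original NTs in T[2,3] deriving "bc": ["A"]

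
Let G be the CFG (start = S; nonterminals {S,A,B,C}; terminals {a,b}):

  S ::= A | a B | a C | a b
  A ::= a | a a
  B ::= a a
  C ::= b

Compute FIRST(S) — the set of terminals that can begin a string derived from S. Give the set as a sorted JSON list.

Compute FIRST by fixpoint:
round 1:
  A via A→a: +{a}
  B via B→a a: +{a}
  C via C→b: +{b}
  S via S→A: +{a}
  S: {a}  A: {a}  B: {a}  C: {b}
round 2: (stable)
  S: {a}  A: {a}  B: {a}  C: {b}

FIRST(S) = ["a"]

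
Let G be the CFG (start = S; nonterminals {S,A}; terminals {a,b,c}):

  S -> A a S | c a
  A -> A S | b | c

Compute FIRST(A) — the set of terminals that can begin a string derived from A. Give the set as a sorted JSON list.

Compute FIRST by fixpoint:
iter 1:
  A via A→b: +{b}
  A via A→c: +{c}
  S via S→A a S: +{b,c}
  FIRST[S]={b,c}  FIRST[A]={b,c}
iter 2: (no change)
  FIRST[S]={b,c}  FIRST[A]={b,c}

FIRST(A) = ["b", "c"]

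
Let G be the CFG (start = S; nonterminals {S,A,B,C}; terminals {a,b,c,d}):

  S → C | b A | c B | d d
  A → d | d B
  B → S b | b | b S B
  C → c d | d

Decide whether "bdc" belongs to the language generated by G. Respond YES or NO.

CNF form of G:
  S -> T0 T0 | T1 A | T2 B | T2 T0 | d
  A -> T0 B | d
  B -> S T1 | T1 X3 | b
  C -> T2 T0 | d
  T0 -> d
  T1 -> b
  T2 -> c
  X3 -> S B

Fill CYK table bottom-up:
  cell(0,0) b: {B,T1}  orig:{B}
  cell(1,1) d: {A,C,S,T0}  orig:{A,C,S}
  cell(2,2) c: {T2}  orig:{}
  cell(0,1) bd: {S}
  cell(1,2) dc: ∅
  cell(0,2) bdc: ∅

S ∉ T[0,2] ⇒ NO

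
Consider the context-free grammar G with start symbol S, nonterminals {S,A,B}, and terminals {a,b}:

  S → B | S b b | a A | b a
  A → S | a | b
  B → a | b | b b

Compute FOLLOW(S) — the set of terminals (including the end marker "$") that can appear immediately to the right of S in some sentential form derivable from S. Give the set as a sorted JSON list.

FIRST iteration:
iter 1:
  A via A→a: +{a}
  A via A→b: +{b}
  B via B→a: +{a}
  B via B→b: +{b}
  S via S→B: +{a,b}
  S: {a,b}  A: {a,b}  B: {a,b}
iter 2: — fixpoint
  S: {a,b}  A: {a,b}  B: {a,b}

FOLLOW iteration:
seed FOLLOW(S) with $
pass 1:
  S→B: FOLLOW(B) ⊇ FOLLOW(S) ⊇ {$}; new: +{$}
  S→S b b: FOLLOW(S) ⊇ FIRST(b) = {b}; new: +{b}
  S→a A: FOLLOW(A) ⊇ FOLLOW(S) ⊇ {$,b}; new: +{$,b}
  FOLLOW(S)={$,b}  FOLLOW(A)={$,b}  FOLLOW(B)={$}
pass 2:
  S→B: FOLLOW(B) ⊇ FOLLOW(S) ⊇ {$,b}; new: +{b}
  FOLLOW(S)={$,b}  FOLLOW(A)={$,b}  FOLLOW(B)={$,b}
pass 3: — fixpoint
  FOLLOW(S)={$,b}  FOLLOW(A)={$,b}  FOLLOW(B)={$,b}

FOLLOW(S) = ["$", "b"]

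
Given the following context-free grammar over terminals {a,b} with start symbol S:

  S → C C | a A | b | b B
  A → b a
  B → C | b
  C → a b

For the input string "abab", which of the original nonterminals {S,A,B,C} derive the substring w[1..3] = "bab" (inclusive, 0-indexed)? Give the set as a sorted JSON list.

Convert to CNF:
  S -> C C | T0 B | T1 A | b
  A -> T0 T1
  B -> T1 T0 | b
  C -> T1 T0
  T0 -> b
  T1 -> a

CYK table (by increasing span), restricted to cells inside w[1..3]:
  T[1,1] 'b' = {B,S,T0}  orig:{B,S}
  T[2,2] 'a' = {T1}  orig:{}
  T[3,3] 'b' = {B,S,T0}  orig:{B,S}
  T[1,2] 'ba' = {A}
  T[2,3] 'ab' = {B,C}
  T[1,3] 'bab' = {S}

Original NTs in T[1,3] deriving "bab": ["S"]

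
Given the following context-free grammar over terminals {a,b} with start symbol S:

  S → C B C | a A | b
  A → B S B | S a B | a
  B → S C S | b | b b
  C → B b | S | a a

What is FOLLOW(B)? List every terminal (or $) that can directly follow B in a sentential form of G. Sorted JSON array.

FIRST sets, iterate to fixpoint:
pass 1:
  A via A→a: +{a}
  B via B→b: +{b}
  C via C→B b: +{b}
  C via C→a a: +{a}
  S via S→C B C: +{a,b}
  S: {a,b}  A: {a}  B: {b}  C: {a,b}
pass 2:
  A via A→B S B: +{b}
  B via B→S C S: +{a}
  S: {a,b}  A: {a,b}  B: {a,b}  C: {a,b}
pass 3: (no change)
  S: {a,b}  A: {a,b}  B: {a,b}  C: {a,b}

Compute FOLLOW by fixpoint:
seed FOLLOW(S) with $
round 1:
  A→B S B: FOLLOW(B) ⊇ FIRST(S) = {a,b}; new: +{a,b}
  A→B S B: FOLLOW(S) ⊇ FIRST(B) = {a,b}; new: +{a,b}
  B→S C S: FOLLOW(C) ⊇ FIRST(S) = {a,b}; new: +{a,b}
  S→C B C: FOLLOW(C) ⊇ FOLLOW(S) ⊇ {$,a,b}; new: +{$}
  S→a A: FOLLOW(A) ⊇ FOLLOW(S) ⊇ {$,a,b}; new: +{$,a,b}
  FOLLOW(S)={$,a,b}  FOLLOW(A)={$,a,b}  FOLLOW(B)={a,b}  FOLLOW(C)={$,a,b}
round 2:
  A→B S B: FOLLOW(B) ⊇ FOLLOW(A) ⊇ {$,a,b}; new: +{$}
  FOLLOW(S)={$,a,b}  FOLLOW(A)={$,a,b}  FOLLOW(B)={$,a,b}  FOLLOW(C)={$,a,b}
round 3: — fixpoint
  FOLLOW(S)={$,a,b}  FOLLOW(A)={$,a,b}  FOLLOW(B)={$,a,b}  FOLLOW(C)={$,a,b}

FOLLOW(B) = ["$", "a", "b"]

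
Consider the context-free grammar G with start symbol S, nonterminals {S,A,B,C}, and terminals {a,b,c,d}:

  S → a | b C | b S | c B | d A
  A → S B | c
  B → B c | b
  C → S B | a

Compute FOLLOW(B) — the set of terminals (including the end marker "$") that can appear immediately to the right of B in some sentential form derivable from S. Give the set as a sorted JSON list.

FIRST sets, iterate to fixpoint:
[1]
  A via A→c: +{c}
  B via B→b: +{b}
  C via C→a: +{a}
  S via S→a: +{a}
  S via S→b C: +{b}
  S via S→c B: +{c}
  S via S→d A: +{d}
  S: {a,b,c,d}  A: {c}  B: {b}  C: {a}
[2]
  A via A→S B: +{a,b,d}
  C via C→S B: +{b,c,d}
  S: {a,b,c,d}  A: {a,b,c,d}  B: {b}  C: {a,b,c,d}
[3] (stable)
  S: {a,b,c,d}  A: {a,b,c,d}  B: {b}  C: {a,b,c,d}

FOLLOW iteration:
seed FOLLOW(S) with $
[1]
  A→S B: FOLLOW(S) ⊇ FIRST(B) = {b}; new: +{b}
  B→B c: FOLLOW(B) ⊇ FIRST(c) = {c}; new: +{c}
  S→b C: FOLLOW(C) ⊇ FOLLOW(S) ⊇ {$,b}; new: +{$,b}
  S→c B: FOLLOW(B) ⊇ FOLLOW(S) ⊇ {$,b}; new: +{$,b}
  S→d A: FOLLOW(A) ⊇ FOLLOW(S) ⊇ {$,b}; new: +{$,b}
  FOLLOW[S]={$,b}  FOLLOW[A]={$,b}  FOLLOW[B]={$,b,c}  FOLLOW[C]={$,b}
[2] (no change)
  FOLLOW[S]={$,b}  FOLLOW[A]={$,b}  FOLLOW[B]={$,b,c}  FOLLOW[C]={$,b}

FOLLOW(B) = ["$", "b", "c"]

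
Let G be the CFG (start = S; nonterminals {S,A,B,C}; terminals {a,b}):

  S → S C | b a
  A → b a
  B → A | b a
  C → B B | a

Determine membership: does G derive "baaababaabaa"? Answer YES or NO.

Convert to CNF:
  S -> S C | T0 T1
  A -> T0 T1
  B -> T0 T1
  C -> B B | a
  T0 -> b
  T1 -> a

CYK table (by increasing span):
  [0..0]={T0}  "b"  orig:{}
  [1..1]={C,T1}  "a"  orig:{C}
  [2..2]={C,T1}  "a"  orig:{C}
  [3..3]={C,T1}  "a"  orig:{C}
  [4..4]={T0}  "b"  orig:{}
  [5..5]={C,T1}  "a"  orig:{C}
  [6..6]={T0}  "b"  orig:{}
  [7..7]={C,T1}  "a"  orig:{C}
  [8..8]={C,T1}  "a"  orig:{C}
  [9..9]={T0}  "b"  orig:{}
  [10..10]={C,T1}  "a"  orig:{C}
  [11..11]={C,T1}  "a"  orig:{C}
  [0..1]={A,B,S}  "ba"
  [1..2]=∅  "aa"
  [2..3]=∅  "aa"
  [3..4]=∅  "ab"
  [4..5]={A,B,S}  "ba"
  [5..6]=∅  "ab"
  [6..7]={A,B,S}  "ba"
  [7..8]=∅  "aa"
  [8..9]=∅  "ab"
  [9..10]={A,B,S}  "ba"
  [10..11]=∅  "aa"
  [0..2]={S}  "baa"
  [1..3]=∅  "aaa"
  [2..4]=∅  "aab"
  [3..5]=∅  "aba"
  [4..6]=∅  "bab"
  [5..7]=∅  "aba"
  [6..8]={S}  "baa"
  [7..9]=∅  "aab"
  [8..10]=∅  "aba"
  [9..11]={S}  "baa"
  [0..3]={S}  "baaa"
  [1..4]=∅  "aaab"
  [2..5]=∅  "aaba"
  [3..6]=∅  "abab"
  [4..7]={C}  "baba"
  [5..8]=∅  "abaa"
  [6..9]=∅  "baab"
  [7..10]=∅  "aaba"
  [8..11]=∅  "abaa"
  [0..4]=∅  "baaab"
  [1..5]=∅  "aaaba"
  [2..6]=∅  "aabab"
  [3..7]=∅  "ababa"
  [4..8]=∅  "babaa"
  [5..9]=∅  "abaab"
  [6..10]=∅  "baaba"
  [7..11]=∅  "aabaa"
  [0..5]=∅  "baaaba"
  [1..6]=∅  "aaabab"
  [2..7]=∅  "aababa"
  [3..8]=∅  "ababaa"
  [4..9]=∅  "babaab"
  [5..10]=∅  "abaaba"
  [6..11]=∅  "baabaa"
  [0..6]=∅  "baaabab"
  [1..7]=∅  "aaababa"
  [2..8]=∅  "aababaa"
  [3..9]=∅  "ababaab"
  [4..10]=∅  "babaaba"
  [5..11]=∅  "abaabaa"
  [0..7]={S}  "baaababa"
  [1..8]=∅  "aaababaa"
  [2..9]=∅  "aababaab"
  [3..10]=∅  "ababaaba"
  [4..11]=∅  "babaabaa"
  [0..8]={S}  "baaababaa"
  [1..9]=∅  "aaababaab"
  [2..10]=∅  "aababaaba"
  [3..11]=∅  "ababaabaa"
  [0..9]=∅  "baaababaab"
  [1..10]=∅  "aaababaaba"
  [2..11]=∅  "aababaabaa"
  [0..10]=∅  "baaababaaba"
  [1..11]=∅  "aaababaabaa"
  [0..11]=∅  "baaababaabaa"

S ∉ T[0,11] ⇒ NO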